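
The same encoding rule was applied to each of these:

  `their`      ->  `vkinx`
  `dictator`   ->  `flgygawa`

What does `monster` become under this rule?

In their: t→v is +2, h→k is +3, e→i is +4, i→n is +5 — the shift increases by 1 each position. Letter i (0-indexed) is shifted by i+2, so successive shifts are 2, 3, 4, ….
Applying it to monster: m+2=o, o+3=r, n+4=r, s+5=x, t+6=z, e+7=l, r+8=z.

orrxzlz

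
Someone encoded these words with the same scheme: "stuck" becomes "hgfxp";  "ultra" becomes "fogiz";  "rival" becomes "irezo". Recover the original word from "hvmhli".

Each letter is replaced by its mirror in the alphabet: a↔z, b↔y, c↔x, and so on (the Atbash cipher).
Decoding hvmhli: h↔s, v↔e, m↔n, h↔s, l↔o, i↔r.

sensor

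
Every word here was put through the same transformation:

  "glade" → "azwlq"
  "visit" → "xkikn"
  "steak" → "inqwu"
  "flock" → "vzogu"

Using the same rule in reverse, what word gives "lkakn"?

Treating letters as 0–25, the rule is x ↦ 5x + 22 (mod 26).
Reversing it on lkakn: l(11)→21·(11−22)≡3=d; k(10)→21·(10−22)≡8=i; a(0)→21·(0−22)≡6=g; k(10)→21·(10−22)≡8=i; n(13)→21·(13−22)≡19=t (all mod 26).

digit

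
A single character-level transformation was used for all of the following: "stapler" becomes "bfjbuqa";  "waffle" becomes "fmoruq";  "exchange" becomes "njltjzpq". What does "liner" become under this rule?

uuwqa

Shifts by position in stapler: pos 0: s→b (+9), pos 1: t→f (+12), pos 2: a→j (+9), pos 3: p→b (+12) — repeating every 2. It's a Vigenère-style cipher with numeric key [9,12]: position i shifts by key[i mod 2].
Applying it to liner: l+9=u, i+12=u, n+9=w, e+12=q, r+9=a.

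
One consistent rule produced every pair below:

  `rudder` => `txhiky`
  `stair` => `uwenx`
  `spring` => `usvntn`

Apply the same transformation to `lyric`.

In rudder: r→t is +2, u→x is +3, d→h is +4, d→i is +5 — the shift increases by 1 each position. The shift increases by 1 at each position, starting from +2: 2, 3, 4, ….
For lyric: l+2=n, y+3=b, r+4=v, i+5=n, c+6=i.

nbvni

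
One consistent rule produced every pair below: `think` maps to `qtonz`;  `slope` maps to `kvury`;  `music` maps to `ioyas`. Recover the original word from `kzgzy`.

Two steps: reverse the string, then apply a Caesar shift of +6.
Undoing it on kzgzy: shift back: k−6=e, z−6=t, g−6=a, z−6=t, y−6=s → etats; then reverse → state.

state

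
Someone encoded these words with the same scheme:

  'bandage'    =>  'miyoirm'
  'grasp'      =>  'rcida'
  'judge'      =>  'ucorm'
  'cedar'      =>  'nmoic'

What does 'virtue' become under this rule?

The shift depends on letter class: consonant b→m is +11, but vowel a→i is +8. Two shifts are in play — +8 for a/e/i/o/u, +11 for every other letter.
On virtue: v(cons)+11=g, i(vowel)+8=q, r(cons)+11=c, t(cons)+11=e, u(vowel)+8=c, e(vowel)+8=m.

gqcecm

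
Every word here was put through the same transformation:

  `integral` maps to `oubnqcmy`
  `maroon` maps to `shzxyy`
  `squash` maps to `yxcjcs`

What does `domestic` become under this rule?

In integral: i→o is +6, n→u is +7, t→b is +8, e→n is +9 — the shift increases by 1 each position. The shift increases by 1 at each position, starting from +6: 6, 7, 8, ….
On domestic: d+6=j, o+7=v, m+8=u, e+9=n, s+10=c, t+11=e, i+12=u, c+13=p.

jvunceup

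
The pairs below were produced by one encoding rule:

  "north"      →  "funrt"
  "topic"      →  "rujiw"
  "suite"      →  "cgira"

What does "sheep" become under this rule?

ctaaj

n(13)→f(5) and o(14)→u(20) fit y≡15x+18 (mod 26); the inverse of 15 mod 26 is 7. Each letter's alphabet position (a=0..z=25) is mapped through 15·x+18 mod 26 — an affine cipher.
Applying it to sheep: s(18)→15·18+18≡2=c; h(7)→15·7+18≡19=t; e(4)→15·4+18≡0=a; e(4)→15·4+18≡0=a; p(15)→15·15+18≡9=j (all mod 26).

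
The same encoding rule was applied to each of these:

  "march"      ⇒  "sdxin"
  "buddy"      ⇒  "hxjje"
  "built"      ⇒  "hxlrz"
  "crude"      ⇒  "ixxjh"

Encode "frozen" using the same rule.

lxrfht

The shift depends on letter class: consonant m→s is +6, but vowel a→d is +3. The rule splits by letter class: vowels +3, consonants +6.
For frozen: f(cons)+6=l, r(cons)+6=x, o(vowel)+3=r, z(cons)+6=f, e(vowel)+3=h, n(cons)+6=t.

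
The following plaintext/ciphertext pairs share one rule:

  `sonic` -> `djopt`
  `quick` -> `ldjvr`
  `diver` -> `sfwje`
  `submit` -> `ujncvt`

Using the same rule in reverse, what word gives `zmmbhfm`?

legally

Two steps: reverse the string, then apply a Caesar shift of +1.
Decoding zmmbhfm: shift back: z−1=y, m−1=l, m−1=l, b−1=a, h−1=g, f−1=e, m−1=l → yllagel; then reverse → legally.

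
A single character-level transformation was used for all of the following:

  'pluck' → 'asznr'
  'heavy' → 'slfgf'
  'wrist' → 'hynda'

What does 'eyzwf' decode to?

truly

Shifts by position in pluck: pos 0: p→a (+11), pos 1: l→s (+7), pos 2: u→z (+5), pos 3: c→n (+11), pos 4: k→r (+7) — repeating every 3. A repeating key of period 3 is used — shifts +11, +7, +5 over and over.
Decoding eyzwf: e−11=t, y−7=r, z−5=u, w−11=l, f−7=y.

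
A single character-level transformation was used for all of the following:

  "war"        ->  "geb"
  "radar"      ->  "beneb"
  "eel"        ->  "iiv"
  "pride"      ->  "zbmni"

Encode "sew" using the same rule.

cig

The shift depends on letter class: consonant w→g is +10, but vowel a→e is +4. Two shifts are in play — +4 for a/e/i/o/u, +10 for every other letter.
For sew: s(cons)+10=c, e(vowel)+4=i, w(cons)+10=g.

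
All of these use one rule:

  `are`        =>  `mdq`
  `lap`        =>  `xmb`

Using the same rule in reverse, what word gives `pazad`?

donor

It's a constant shift of +12 (ROT12).
Undoing it on pazad: p−12=d, a−12=o, z−12=n, a−12=o, d−12=r.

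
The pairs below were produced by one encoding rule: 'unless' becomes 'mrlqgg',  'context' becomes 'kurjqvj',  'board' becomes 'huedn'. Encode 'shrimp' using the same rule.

gzdcox

u(20)→m(12) and n(13)→r(17) fit y≡3x+4 (mod 26); the inverse of 3 mod 26 is 9. This is an affine cipher: with a=0,…,z=25, each position x becomes (3x+4) mod 26.
Applying it to shrimp: s(18)→3·18+4≡6=g; h(7)→3·7+4≡25=z; r(17)→3·17+4≡3=d; i(8)→3·8+4≡2=c; m(12)→3·12+4≡14=o; p(15)→3·15+4≡23=x (all mod 26).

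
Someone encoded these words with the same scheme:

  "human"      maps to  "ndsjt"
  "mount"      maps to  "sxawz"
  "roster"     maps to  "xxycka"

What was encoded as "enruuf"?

A repeating key of period 2 is used — shifts +6, +9 over and over.
Reversing it on enruuf: e−6=y, n−9=e, r−6=l, u−9=l, u−6=o, f−9=w.

yellow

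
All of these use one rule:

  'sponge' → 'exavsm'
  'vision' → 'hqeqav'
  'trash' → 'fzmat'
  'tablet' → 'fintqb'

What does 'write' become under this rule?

Shifts by position in sponge: pos 0: s→e (+12), pos 1: p→x (+8), pos 2: o→a (+12), pos 3: n→v (+8) — repeating every 2. It's a Vigenère-style cipher with numeric key [12,8]: position i shifts by key[i mod 2].
Applying it to write: w+12=i, r+8=z, i+12=u, t+8=b, e+12=q.

izubq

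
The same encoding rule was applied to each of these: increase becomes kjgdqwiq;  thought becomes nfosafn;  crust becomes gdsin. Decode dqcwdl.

reward

Each letter's alphabet position (a=0..z=25) is mapped through 5·x+22 mod 26 — an affine cipher.
Decoding dqcwdl: d(3)→21·(3−22)≡17=r; q(16)→21·(16−22)≡4=e; c(2)→21·(2−22)≡22=w; w(22)→21·(22−22)≡0=a; d(3)→21·(3−22)≡17=r; l(11)→21·(11−22)≡3=d (all mod 26).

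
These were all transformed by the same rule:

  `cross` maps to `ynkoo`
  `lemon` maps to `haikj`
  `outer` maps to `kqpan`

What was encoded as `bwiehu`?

family

Compare letters: c→y is +22, r→n is +22, o→k is +22 — a constant shift. This is a Caesar cipher with shift 22.
Undoing it on bwiehu: b−22=f, w−22=a, i−22=m, e−22=i, h−22=l, u−22=y.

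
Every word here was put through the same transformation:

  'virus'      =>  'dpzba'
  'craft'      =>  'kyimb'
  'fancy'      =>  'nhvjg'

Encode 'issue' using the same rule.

qzabm

Shifts by position in virus: pos 0: v→d (+8), pos 1: i→p (+7), pos 2: r→z (+8), pos 3: u→b (+7) — repeating every 2. A repeating key of period 2 is used — shifts +8, +7 over and over.
Applying it to issue: i+8=q, s+7=z, s+8=a, u+7=b, e+8=m.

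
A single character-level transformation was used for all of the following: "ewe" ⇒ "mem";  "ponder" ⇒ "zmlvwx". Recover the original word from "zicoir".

The output letters match the input read backwards, each shifted +8: ewe reversed is ewe. Read the word backwards and shift each letter +8.
Decoding zicoir: shift back: z−8=r, i−8=a, c−8=u, o−8=g, i−8=a, r−8=j → raugaj; then reverse → jaguar.

jaguar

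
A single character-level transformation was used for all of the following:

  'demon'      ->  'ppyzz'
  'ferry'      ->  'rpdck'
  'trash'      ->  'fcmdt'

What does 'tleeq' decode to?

haste

Shifts by position in demon: pos 0: d→p (+12), pos 1: e→p (+11), pos 2: m→y (+12), pos 3: o→z (+11) — repeating every 2. A repeating key of period 2 is used — shifts +12, +11 over and over.
Decoding tleeq: t−12=h, l−11=a, e−12=s, e−11=t, q−12=e.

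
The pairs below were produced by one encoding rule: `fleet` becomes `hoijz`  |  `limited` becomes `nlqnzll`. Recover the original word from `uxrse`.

sunny

In fleet: f→h is +2, l→o is +3, e→i is +4, e→j is +5 — the shift increases by 1 each position. Letter i (0-indexed) is shifted by i+2, so successive shifts are 2, 3, 4, ….
Reversing it on uxrse: u−2=s, x−3=u, r−4=n, s−5=n, e−6=y.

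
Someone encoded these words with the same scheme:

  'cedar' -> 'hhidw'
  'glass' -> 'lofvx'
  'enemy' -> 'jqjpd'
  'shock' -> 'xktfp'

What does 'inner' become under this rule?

Shifts by position in cedar: pos 0: c→h (+5), pos 1: e→h (+3), pos 2: d→i (+5), pos 3: a→d (+3) — repeating every 2. It's a Vigenère-style cipher with numeric key [5,3]: position i shifts by key[i mod 2].
Applying it to inner: i+5=n, n+3=q, n+5=s, e+3=h, r+5=w.

nqshw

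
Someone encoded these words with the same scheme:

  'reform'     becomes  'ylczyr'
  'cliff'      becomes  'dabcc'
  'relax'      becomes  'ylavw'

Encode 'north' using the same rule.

izygk

r(17)→y(24) and e(4)→l(11) fit y≡17x+21 (mod 26); the inverse of 17 mod 26 is 23. Treating letters as 0–25, the rule is x ↦ 17x + 21 (mod 26).
For north: n(13)→17·13+21≡8=i; o(14)→17·14+21≡25=z; r(17)→17·17+21≡24=y; t(19)→17·19+21≡6=g; h(7)→17·7+21≡10=k (all mod 26).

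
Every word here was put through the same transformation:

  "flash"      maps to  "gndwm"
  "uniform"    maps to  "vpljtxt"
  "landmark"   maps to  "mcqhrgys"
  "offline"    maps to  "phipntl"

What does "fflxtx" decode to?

editor

Each letter shifts forward by (position + 1), i.e. 1, 2, 3, … — the shift grows by one for each successive letter.
Undoing it on fflxtx: f−1=e, f−2=d, l−3=i, x−4=t, t−5=o, x−6=r.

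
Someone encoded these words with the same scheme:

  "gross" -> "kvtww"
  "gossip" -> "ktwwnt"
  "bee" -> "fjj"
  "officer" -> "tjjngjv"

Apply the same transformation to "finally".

The shift depends on letter class: consonant g→k is +4, but vowel o→t is +5. Vowels shift forward by 5 and consonants shift forward by 4.
On finally: f(cons)+4=j, i(vowel)+5=n, n(cons)+4=r, a(vowel)+5=f, l(cons)+4=p, l(cons)+4=p, y(cons)+4=c.

jnrfppc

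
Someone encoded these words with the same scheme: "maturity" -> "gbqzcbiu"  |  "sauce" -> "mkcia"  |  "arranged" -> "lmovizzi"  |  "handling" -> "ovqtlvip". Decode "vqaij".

basin

The output letters match the input read backwards, each shifted +8: maturity reversed is ytirutam. Two steps: reverse the string, then apply a Caesar shift of +8.
Undoing it on vqaij: shift back: v−8=n, q−8=i, a−8=s, i−8=a, j−8=b → nisab; then reverse → basin.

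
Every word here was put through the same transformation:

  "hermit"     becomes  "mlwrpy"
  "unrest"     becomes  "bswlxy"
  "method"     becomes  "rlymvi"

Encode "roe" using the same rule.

wvl

The shift depends on letter class: consonant h→m is +5, but vowel e→l is +7. Vowels shift forward by 7 and consonants shift forward by 5.
Applying it to roe: r(cons)+5=w, o(vowel)+7=v, e(vowel)+7=l.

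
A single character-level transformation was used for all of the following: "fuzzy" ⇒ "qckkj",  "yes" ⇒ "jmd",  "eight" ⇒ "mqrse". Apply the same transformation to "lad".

Two shifts are in play — +8 for a/e/i/o/u, +11 for every other letter.
Applying it to lad: l(cons)+11=w, a(vowel)+8=i, d(cons)+11=o.

wio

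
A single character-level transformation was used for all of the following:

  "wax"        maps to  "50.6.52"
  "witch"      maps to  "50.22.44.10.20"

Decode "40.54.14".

rye

w(#23)→50 and a(#1)→6: differences scale by 2, so n = 2·pos + 4. The formula is n = 2×(alphabet index, a=1) + 4.
Undoing it on 40.54.14: 40→(40−4)÷2=18=r, 54→(54−4)÷2=25=y, 14→(14−4)÷2=5=e.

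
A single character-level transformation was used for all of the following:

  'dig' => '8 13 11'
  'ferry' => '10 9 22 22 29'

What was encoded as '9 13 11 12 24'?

eight

d is letter #4 and maps to 8: an offset of 4. Each letter is replaced by its alphabet position (a=1..z=26) + 4.
Reversing it on 9 13 11 12 24: 9→(9−4)÷1=5=e, 13→(13−4)÷1=9=i, 11→(11−4)÷1=7=g, 12→(12−4)÷1=8=h, 24→(24−4)÷1=20=t.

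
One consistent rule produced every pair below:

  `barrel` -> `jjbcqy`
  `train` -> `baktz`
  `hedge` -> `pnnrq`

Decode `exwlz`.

In barrel: b→j is +8, a→j is +9, r→b is +10, r→c is +11 — the shift increases by 1 each position. Each letter shifts forward by (position + 8), i.e. 8, 9, 10, … — the shift grows by one for each successive letter.
Decoding exwlz: e−8=w, x−9=o, w−10=m, l−11=a, z−12=n.

woman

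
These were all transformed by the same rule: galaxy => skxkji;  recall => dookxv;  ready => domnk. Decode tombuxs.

Shifts by position in galaxy: pos 0: g→s (+12), pos 1: a→k (+10), pos 2: l→x (+12), pos 3: a→k (+10) — repeating every 2. A repeating key of period 2 is used — shifts +12, +10 over and over.
Reversing it on tombuxs: t−12=h, o−10=e, m−12=a, b−10=r, u−12=i, x−10=n, s−12=g.

hearing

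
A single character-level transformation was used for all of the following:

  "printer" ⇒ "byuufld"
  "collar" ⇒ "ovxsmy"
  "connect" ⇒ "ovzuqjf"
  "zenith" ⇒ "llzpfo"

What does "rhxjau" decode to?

It's a Vigenère-style cipher with numeric key [12,7]: position i shifts by key[i mod 2].
Decoding rhxjau: r−12=f, h−7=a, x−12=l, j−7=c, a−12=o, u−7=n.

falcon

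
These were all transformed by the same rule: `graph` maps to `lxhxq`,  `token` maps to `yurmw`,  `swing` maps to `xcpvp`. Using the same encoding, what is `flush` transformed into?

krbaq

In graph: g→l is +5, r→x is +6, a→h is +7, p→x is +8 — the shift increases by 1 each position. Letter i (0-indexed) is shifted by i+5, so successive shifts are 5, 6, 7, ….
On flush: f+5=k, l+6=r, u+7=b, s+8=a, h+9=q.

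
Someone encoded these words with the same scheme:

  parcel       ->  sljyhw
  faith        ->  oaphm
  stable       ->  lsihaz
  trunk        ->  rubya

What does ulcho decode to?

The word is reversed, then every letter is shifted forward by 7.
Reversing it on ulcho: shift back: u−7=n, l−7=e, c−7=v, h−7=a, o−7=h → nevah; then reverse → haven.

haven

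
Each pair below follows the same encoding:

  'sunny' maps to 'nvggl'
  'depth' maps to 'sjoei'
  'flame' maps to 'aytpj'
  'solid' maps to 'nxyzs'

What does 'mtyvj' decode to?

value

s(18)→n(13) and u(20)→v(21) fit y≡17x+19 (mod 26); the inverse of 17 mod 26 is 23. Each letter's alphabet position (a=0..z=25) is mapped through 17·x+19 mod 26 — an affine cipher.
Undoing it on mtyvj: m(12)→23·(12−19)≡21=v; t(19)→23·(19−19)≡0=a; y(24)→23·(24−19)≡11=l; v(21)→23·(21−19)≡20=u; j(9)→23·(9−19)≡4=e (all mod 26).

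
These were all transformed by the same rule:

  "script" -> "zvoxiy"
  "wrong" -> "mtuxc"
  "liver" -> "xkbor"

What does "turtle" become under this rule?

The output letters match the input read backwards, each shifted +6: script reversed is tpircs. The word is reversed, then every letter is shifted forward by 6.
For turtle: reverse → eltrut; then shift: e+6=k, l+6=r, t+6=z, r+6=x, u+6=a, t+6=z.

krzxaz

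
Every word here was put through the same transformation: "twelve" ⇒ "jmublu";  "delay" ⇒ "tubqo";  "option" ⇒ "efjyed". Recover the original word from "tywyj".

It's a constant shift of +16 (ROT16).
Undoing it on tywyj: t−16=d, y−16=i, w−16=g, y−16=i, j−16=t.

digit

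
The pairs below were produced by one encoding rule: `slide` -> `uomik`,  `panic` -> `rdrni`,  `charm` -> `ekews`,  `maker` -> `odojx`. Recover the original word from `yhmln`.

In slide: s→u is +2, l→o is +3, i→m is +4, d→i is +5 — the shift increases by 1 each position. The shift increases by 1 at each position, starting from +2: 2, 3, 4, ….
Reversing it on yhmln: y−2=w, h−3=e, m−4=i, l−5=g, n−6=h.

weigh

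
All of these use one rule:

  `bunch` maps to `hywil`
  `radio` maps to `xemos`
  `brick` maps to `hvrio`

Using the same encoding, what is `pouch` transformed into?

vsdil

Shifts by position in bunch: pos 0: b→h (+6), pos 1: u→y (+4), pos 2: n→w (+9), pos 3: c→i (+6), pos 4: h→l (+4) — repeating every 3. A repeating key of period 3 is used — shifts +6, +4, +9 over and over.
Applying it to pouch: p+6=v, o+4=s, u+9=d, c+6=i, h+4=l.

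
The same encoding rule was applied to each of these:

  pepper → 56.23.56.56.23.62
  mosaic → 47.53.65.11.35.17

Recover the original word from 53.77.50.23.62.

p(#16)→56 and e(#5)→23: differences scale by 3, so n = 3·pos + 8. With a=1..z=26, the number is 3·pos + 8.
Decoding 53.77.50.23.62: 53→(53−8)÷3=15=o, 77→(77−8)÷3=23=w, 50→(50−8)÷3=14=n, 23→(23−8)÷3=5=e, 62→(62−8)÷3=18=r.

owner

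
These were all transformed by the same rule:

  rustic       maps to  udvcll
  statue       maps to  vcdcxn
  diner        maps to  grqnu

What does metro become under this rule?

pnwar

Shifts by position in rustic: pos 0: r→u (+3), pos 1: u→d (+9), pos 2: s→v (+3), pos 3: t→c (+9) — repeating every 2. The shifts repeat in a cycle of length 2: positions 0,1,… shift by +3, +9, then the pattern repeats.
On metro: m+3=p, e+9=n, t+3=w, r+9=a, o+3=r.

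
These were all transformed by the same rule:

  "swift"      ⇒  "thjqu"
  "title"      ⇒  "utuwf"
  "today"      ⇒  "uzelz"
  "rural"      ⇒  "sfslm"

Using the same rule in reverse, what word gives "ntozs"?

Shifts by position in swift: pos 0: s→t (+1), pos 1: w→h (+11), pos 2: i→j (+1), pos 3: f→q (+11) — repeating every 2. A repeating key of period 2 is used — shifts +1, +11 over and over.
Reversing it on ntozs: n−1=m, t−11=i, o−1=n, z−11=o, s−1=r.

minor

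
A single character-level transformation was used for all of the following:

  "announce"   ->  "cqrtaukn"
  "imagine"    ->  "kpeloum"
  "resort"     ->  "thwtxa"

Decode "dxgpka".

bucket

The shift increases by 1 at each position, starting from +2: 2, 3, 4, ….
Undoing it on dxgpka: d−2=b, x−3=u, g−4=c, p−5=k, k−6=e, a−7=t.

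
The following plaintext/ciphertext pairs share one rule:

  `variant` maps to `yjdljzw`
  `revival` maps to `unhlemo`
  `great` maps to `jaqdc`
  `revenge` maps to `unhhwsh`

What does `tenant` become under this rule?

Shifts by position in variant: pos 0: v→y (+3), pos 1: a→j (+9), pos 2: r→d (+12), pos 3: i→l (+3), pos 4: a→j (+9), pos 5: n→z (+12) — repeating every 3. It's a Vigenère-style cipher with numeric key [3,9,12]: position i shifts by key[i mod 3].
Applying it to tenant: t+3=w, e+9=n, n+12=z, a+3=d, n+9=w, t+12=f.

wnzdwf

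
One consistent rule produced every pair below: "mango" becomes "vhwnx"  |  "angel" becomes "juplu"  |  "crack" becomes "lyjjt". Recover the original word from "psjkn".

glade

Shifts by position in mango: pos 0: m→v (+9), pos 1: a→h (+7), pos 2: n→w (+9), pos 3: g→n (+7) — repeating every 2. It's a Vigenère-style cipher with numeric key [9,7]: position i shifts by key[i mod 2].
Decoding psjkn: p−9=g, s−7=l, j−9=a, k−7=d, n−9=e.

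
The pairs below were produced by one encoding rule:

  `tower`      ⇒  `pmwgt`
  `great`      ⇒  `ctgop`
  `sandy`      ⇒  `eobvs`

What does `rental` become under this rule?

tgbpof

t(19)→p(15) and o(14)→m(12) fit y≡11x+14 (mod 26); the inverse of 11 mod 26 is 19. This is an affine cipher: with a=0,…,z=25, each position x becomes (11x+14) mod 26.
On rental: r(17)→11·17+14≡19=t; e(4)→11·4+14≡6=g; n(13)→11·13+14≡1=b; t(19)→11·19+14≡15=p; a(0)→11·0+14≡14=o; l(11)→11·11+14≡5=f (all mod 26).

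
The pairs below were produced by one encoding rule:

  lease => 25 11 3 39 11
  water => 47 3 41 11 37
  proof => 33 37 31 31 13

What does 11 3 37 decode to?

l(#12)→25 and e(#5)→11: differences scale by 2, so n = 2·pos + 1. Each letter becomes 2×(its alphabet position, a=1..z=26) + 1.
Undoing it on 11 3 37: 11→(11−1)÷2=5=e, 3→(3−1)÷2=1=a, 37→(37−1)÷2=18=r.

ear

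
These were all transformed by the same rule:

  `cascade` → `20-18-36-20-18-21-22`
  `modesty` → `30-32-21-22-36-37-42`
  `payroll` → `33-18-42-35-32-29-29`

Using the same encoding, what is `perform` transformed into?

c is letter #3 and maps to 20: an offset of 17. Letters become their 1-based position plus 17 (so a→18, b→19, …).
On perform: p=16→33, e=5→22, r=18→35, f=6→23, o=15→32, r=18→35, m=13→30.

33-22-35-23-32-35-30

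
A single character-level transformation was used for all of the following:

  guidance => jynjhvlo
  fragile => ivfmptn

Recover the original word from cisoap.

In guidance: g→j is +3, u→y is +4, i→n is +5, d→j is +6 — the shift increases by 1 each position. Letter i (0-indexed) is shifted by i+3, so successive shifts are 3, 4, 5, ….
Decoding cisoap: c−3=z, i−4=e, s−5=n, o−6=i, a−7=t, p−8=h.

zenith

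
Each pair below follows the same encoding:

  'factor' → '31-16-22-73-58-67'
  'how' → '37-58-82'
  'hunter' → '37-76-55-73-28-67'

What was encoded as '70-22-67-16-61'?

f(#6)→31 and a(#1)→16: differences scale by 3, so n = 3·pos + 13. Each letter becomes 3×(its alphabet position, a=1..z=26) + 13.
Reversing it on 70-22-67-16-61: 70→(70−13)÷3=19=s, 22→(22−13)÷3=3=c, 67→(67−13)÷3=18=r, 16→(16−13)÷3=1=a, 61→(61−13)÷3=16=p.

scrap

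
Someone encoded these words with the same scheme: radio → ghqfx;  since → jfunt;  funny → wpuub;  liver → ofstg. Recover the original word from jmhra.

r(17)→g(6) and a(0)→h(7) fit y≡3x+7 (mod 26); the inverse of 3 mod 26 is 9. Treating letters as 0–25, the rule is x ↦ 3x + 7 (mod 26).
Undoing it on jmhra: j(9)→9·(9−7)≡18=s; m(12)→9·(12−7)≡19=t; h(7)→9·(7−7)≡0=a; r(17)→9·(17−7)≡12=m; a(0)→9·(0−7)≡15=p (all mod 26).

stamp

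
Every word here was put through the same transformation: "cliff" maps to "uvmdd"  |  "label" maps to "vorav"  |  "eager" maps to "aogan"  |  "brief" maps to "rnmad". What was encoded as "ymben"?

minor

c(2)→u(20) and l(11)→v(21) fit y≡3x+14 (mod 26); the inverse of 3 mod 26 is 9. This is an affine cipher: with a=0,…,z=25, each position x becomes (3x+14) mod 26.
Undoing it on ymben: y(24)→9·(24−14)≡12=m; m(12)→9·(12−14)≡8=i; b(1)→9·(1−14)≡13=n; e(4)→9·(4−14)≡14=o; n(13)→9·(13−14)≡17=r (all mod 26).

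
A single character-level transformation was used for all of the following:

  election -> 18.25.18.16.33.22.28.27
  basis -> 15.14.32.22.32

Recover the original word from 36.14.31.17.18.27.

e is letter #5 and maps to 18: an offset of 13. Letters become their 1-based position plus 13 (so a→14, b→15, …).
Undoing it on 36.14.31.17.18.27: 36→(36−13)÷1=23=w, 14→(14−13)÷1=1=a, 31→(31−13)÷1=18=r, 17→(17−13)÷1=4=d, 18→(18−13)÷1=5=e, 27→(27−13)÷1=14=n.

warden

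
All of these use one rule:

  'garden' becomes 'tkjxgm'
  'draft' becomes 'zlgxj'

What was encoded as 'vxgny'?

The output letters match the input read backwards, each shifted +6: garden reversed is nedrag. Two steps: reverse the string, then apply a Caesar shift of +6.
Undoing it on vxgny: shift back: v−6=p, x−6=r, g−6=a, n−6=h, y−6=s → prahs; then reverse → sharp.

sharp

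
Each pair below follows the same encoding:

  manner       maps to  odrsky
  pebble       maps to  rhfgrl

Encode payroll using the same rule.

In manner: m→o is +2, a→d is +3, n→r is +4, n→s is +5 — the shift increases by 1 each position. Letter i (0-indexed) is shifted by i+2, so successive shifts are 2, 3, 4, ….
Applying it to payroll: p+2=r, a+3=d, y+4=c, r+5=w, o+6=u, l+7=s, l+8=t.

rdcwust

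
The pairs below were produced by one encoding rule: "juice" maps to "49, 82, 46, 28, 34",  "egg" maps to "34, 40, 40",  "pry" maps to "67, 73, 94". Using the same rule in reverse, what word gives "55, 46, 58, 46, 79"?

j(#10)→49 and u(#21)→82: differences scale by 3, so n = 3·pos + 19. Each letter becomes 3×(its alphabet position, a=1..z=26) + 19.
Undoing it on 55, 46, 58, 46, 79: 55→(55−19)÷3=12=l, 46→(46−19)÷3=9=i, 58→(58−19)÷3=13=m, 46→(46−19)÷3=9=i, 79→(79−19)÷3=20=t.

limit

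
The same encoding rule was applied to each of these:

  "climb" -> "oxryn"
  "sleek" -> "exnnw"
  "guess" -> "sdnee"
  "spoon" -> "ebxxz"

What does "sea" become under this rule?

The shift depends on letter class: consonant c→o is +12, but vowel i→r is +9. Vowels shift forward by 9 and consonants shift forward by 12.
Applying it to sea: s(cons)+12=e, e(vowel)+9=n, a(vowel)+9=j.

enj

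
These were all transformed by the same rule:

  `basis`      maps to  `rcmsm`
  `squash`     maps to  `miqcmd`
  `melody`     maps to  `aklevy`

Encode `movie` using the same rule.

aefsk

b(1)→r(17) and a(0)→c(2) fit y≡15x+2 (mod 26); the inverse of 15 mod 26 is 7. Treating letters as 0–25, the rule is x ↦ 15x + 2 (mod 26).
For movie: m(12)→15·12+2≡0=a; o(14)→15·14+2≡4=e; v(21)→15·21+2≡5=f; i(8)→15·8+2≡18=s; e(4)→15·4+2≡10=k (all mod 26).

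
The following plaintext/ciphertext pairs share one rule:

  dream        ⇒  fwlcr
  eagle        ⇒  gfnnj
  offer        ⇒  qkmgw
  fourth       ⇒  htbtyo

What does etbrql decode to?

A repeating key of period 3 is used — shifts +2, +5, +7 over and over.
Reversing it on etbrql: e−2=c, t−5=o, b−7=u, r−2=p, q−5=l, l−7=e.

couple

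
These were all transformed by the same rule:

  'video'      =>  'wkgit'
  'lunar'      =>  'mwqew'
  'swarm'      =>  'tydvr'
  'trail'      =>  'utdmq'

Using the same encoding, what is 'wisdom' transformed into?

xkvhts

In video: v→w is +1, i→k is +2, d→g is +3, e→i is +4 — the shift increases by 1 each position. Letter i (0-indexed) is shifted by i+1, so successive shifts are 1, 2, 3, ….
Applying it to wisdom: w+1=x, i+2=k, s+3=v, d+4=h, o+5=t, m+6=s.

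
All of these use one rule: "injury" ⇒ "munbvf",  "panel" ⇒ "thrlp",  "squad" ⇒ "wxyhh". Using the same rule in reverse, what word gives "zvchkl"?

voyage

It's a Vigenère-style cipher with numeric key [4,7]: position i shifts by key[i mod 2].
Reversing it on zvchkl: z−4=v, v−7=o, c−4=y, h−7=a, k−4=g, l−7=e.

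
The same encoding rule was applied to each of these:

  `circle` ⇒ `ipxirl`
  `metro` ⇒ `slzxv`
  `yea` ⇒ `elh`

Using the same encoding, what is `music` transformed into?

Two shifts are in play — +7 for a/e/i/o/u, +6 for every other letter.
On music: m(cons)+6=s, u(vowel)+7=b, s(cons)+6=y, i(vowel)+7=p, c(cons)+6=i.

sbypi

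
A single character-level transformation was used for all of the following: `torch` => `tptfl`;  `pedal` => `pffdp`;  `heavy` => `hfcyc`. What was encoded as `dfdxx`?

debut

Letter i (0-indexed) is shifted by i+0, so successive shifts are 0, 1, 2, ….
Decoding dfdxx: d−0=d, f−1=e, d−2=b, x−3=u, x−4=t.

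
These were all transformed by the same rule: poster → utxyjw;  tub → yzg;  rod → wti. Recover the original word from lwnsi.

This is a Caesar cipher with shift 5.
Undoing it on lwnsi: l−5=g, w−5=r, n−5=i, s−5=n, i−5=d.

grind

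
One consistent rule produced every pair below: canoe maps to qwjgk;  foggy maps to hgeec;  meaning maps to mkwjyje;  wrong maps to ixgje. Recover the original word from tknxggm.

bedroom

c(2)→q(16) and a(0)→w(22) fit y≡23x+22 (mod 26); the inverse of 23 mod 26 is 17. Each letter's alphabet position (a=0..z=25) is mapped through 23·x+22 mod 26 — an affine cipher.
Decoding tknxggm: t(19)→17·(19−22)≡1=b; k(10)→17·(10−22)≡4=e; n(13)→17·(13−22)≡3=d; x(23)→17·(23−22)≡17=r; g(6)→17·(6−22)≡14=o; g(6)→17·(6−22)≡14=o; m(12)→17·(12−22)≡12=m (all mod 26).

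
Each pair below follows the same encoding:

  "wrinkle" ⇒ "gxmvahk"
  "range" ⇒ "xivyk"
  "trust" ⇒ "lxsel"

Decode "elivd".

w(22)→g(6) and r(17)→x(23) fit y≡7x+8 (mod 26); the inverse of 7 mod 26 is 15. Treating letters as 0–25, the rule is x ↦ 7x + 8 (mod 26).
Reversing it on elivd: e(4)→15·(4−8)≡18=s; l(11)→15·(11−8)≡19=t; i(8)→15·(8−8)≡0=a; v(21)→15·(21−8)≡13=n; d(3)→15·(3−8)≡3=d (all mod 26).

stand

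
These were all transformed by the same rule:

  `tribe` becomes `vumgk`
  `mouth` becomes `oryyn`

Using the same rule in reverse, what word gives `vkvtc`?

throw

The shift increases by 1 at each position, starting from +2: 2, 3, 4, ….
Decoding vkvtc: v−2=t, k−3=h, v−4=r, t−5=o, c−6=w.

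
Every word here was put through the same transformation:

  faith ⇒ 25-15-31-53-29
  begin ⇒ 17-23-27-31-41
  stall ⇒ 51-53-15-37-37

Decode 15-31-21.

aid

f(#6)→25 and a(#1)→15: differences scale by 2, so n = 2·pos + 13. Each letter becomes 2×(its alphabet position, a=1..z=26) + 13.
Reversing it on 15-31-21: 15→(15−13)÷2=1=a, 31→(31−13)÷2=9=i, 21→(21−13)÷2=4=d.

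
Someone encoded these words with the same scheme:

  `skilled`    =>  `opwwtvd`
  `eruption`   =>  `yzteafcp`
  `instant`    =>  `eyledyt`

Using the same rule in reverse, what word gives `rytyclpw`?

learning

The output letters match the input read backwards, each shifted +11: skilled reversed is delliks. The word is reversed, then every letter is shifted forward by 11.
Undoing it on rytyclpw: shift back: r−11=g, y−11=n, t−11=i, y−11=n, c−11=r, l−11=a, p−11=e, w−11=l → gninrael; then reverse → learning.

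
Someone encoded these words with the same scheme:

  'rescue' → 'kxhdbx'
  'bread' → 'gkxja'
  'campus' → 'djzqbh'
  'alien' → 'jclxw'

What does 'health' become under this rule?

r(17)→k(10) and e(4)→x(23) fit y≡23x+9 (mod 26); the inverse of 23 mod 26 is 17. Treating letters as 0–25, the rule is x ↦ 23x + 9 (mod 26).
Applying it to health: h(7)→23·7+9≡14=o; e(4)→23·4+9≡23=x; a(0)→23·0+9≡9=j; l(11)→23·11+9≡2=c; t(19)→23·19+9≡4=e; h(7)→23·7+9≡14=o (all mod 26).

oxjceo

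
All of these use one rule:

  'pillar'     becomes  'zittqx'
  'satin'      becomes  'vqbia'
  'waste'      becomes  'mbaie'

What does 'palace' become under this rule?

mkitix

The output letters match the input read backwards, each shifted +8: pillar reversed is rallip. The word is reversed, then every letter is shifted forward by 8.
Applying it to palace: reverse → ecalap; then shift: e+8=m, c+8=k, a+8=i, l+8=t, a+8=i, p+8=x.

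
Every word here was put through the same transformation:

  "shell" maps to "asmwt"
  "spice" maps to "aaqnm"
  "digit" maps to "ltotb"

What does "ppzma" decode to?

herbs

Shifts by position in shell: pos 0: s→a (+8), pos 1: h→s (+11), pos 2: e→m (+8), pos 3: l→w (+11) — repeating every 2. A repeating key of period 2 is used — shifts +8, +11 over and over.
Reversing it on ppzma: p−8=h, p−11=e, z−8=r, m−11=b, a−8=s.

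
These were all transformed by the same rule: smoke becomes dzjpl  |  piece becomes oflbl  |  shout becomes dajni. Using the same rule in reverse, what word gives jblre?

s(18)→d(3) and m(12)→z(25) fit y≡5x+17 (mod 26); the inverse of 5 mod 26 is 21. Each letter's alphabet position (a=0..z=25) is mapped through 5·x+17 mod 26 — an affine cipher.
Undoing it on jblre: j(9)→21·(9−17)≡14=o; b(1)→21·(1−17)≡2=c; l(11)→21·(11−17)≡4=e; r(17)→21·(17−17)≡0=a; e(4)→21·(4−17)≡13=n (all mod 26).

ocean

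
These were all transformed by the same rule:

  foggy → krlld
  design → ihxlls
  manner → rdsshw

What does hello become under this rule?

mhqqr

Two shifts are in play — +3 for a/e/i/o/u, +5 for every other letter.
On hello: h(cons)+5=m, e(vowel)+3=h, l(cons)+5=q, l(cons)+5=q, o(vowel)+3=r.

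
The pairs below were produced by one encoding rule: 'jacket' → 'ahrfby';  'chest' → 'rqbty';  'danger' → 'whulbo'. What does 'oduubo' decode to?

runner

j(9)→a(0) and a(0)→h(7) fit y≡5x+7 (mod 26); the inverse of 5 mod 26 is 21. Treating letters as 0–25, the rule is x ↦ 5x + 7 (mod 26).
Decoding oduubo: o(14)→21·(14−7)≡17=r; d(3)→21·(3−7)≡20=u; u(20)→21·(20−7)≡13=n; u(20)→21·(20−7)≡13=n; b(1)→21·(1−7)≡4=e; o(14)→21·(14−7)≡17=r (all mod 26).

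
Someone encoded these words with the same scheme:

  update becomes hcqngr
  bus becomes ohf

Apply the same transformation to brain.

oenva

Compare letters: u→h is +13, p→c is +13, d→q is +13 — a constant shift. Every letter moves 13 places later in the alphabet, wrapping around z→a.
On brain: b+13=o, r+13=e, a+13=n, i+13=v, n+13=a.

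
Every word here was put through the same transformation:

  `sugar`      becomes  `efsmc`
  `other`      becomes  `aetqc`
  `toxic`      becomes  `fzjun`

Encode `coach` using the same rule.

ozmos

Shifts by position in sugar: pos 0: s→e (+12), pos 1: u→f (+11), pos 2: g→s (+12), pos 3: a→m (+12), pos 4: r→c (+11) — repeating every 3. It's a Vigenère-style cipher with numeric key [12,11,12]: position i shifts by key[i mod 3].
Applying it to coach: c+12=o, o+11=z, a+12=m, c+12=o, h+11=s.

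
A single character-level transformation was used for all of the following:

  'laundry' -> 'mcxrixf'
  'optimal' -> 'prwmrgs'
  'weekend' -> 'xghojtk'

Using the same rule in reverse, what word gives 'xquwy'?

In laundry: l→m is +1, a→c is +2, u→x is +3, n→r is +4 — the shift increases by 1 each position. Each letter shifts forward by (position + 1), i.e. 1, 2, 3, … — the shift grows by one for each successive letter.
Decoding xquwy: x−1=w, q−2=o, u−3=r, w−4=s, y−5=t.

worst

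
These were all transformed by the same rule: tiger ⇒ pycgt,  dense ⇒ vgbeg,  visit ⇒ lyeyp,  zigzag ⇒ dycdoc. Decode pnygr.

thief

Each letter's alphabet position (a=0..z=25) is mapped through 11·x+14 mod 26 — an affine cipher.
Reversing it on pnygr: p(15)→19·(15−14)≡19=t; n(13)→19·(13−14)≡7=h; y(24)→19·(24−14)≡8=i; g(6)→19·(6−14)≡4=e; r(17)→19·(17−14)≡5=f (all mod 26).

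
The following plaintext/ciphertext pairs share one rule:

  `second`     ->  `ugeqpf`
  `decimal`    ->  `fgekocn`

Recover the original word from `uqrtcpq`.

Compare letters: s→u is +2, e→g is +2, c→e is +2 — a constant shift. This is a Caesar cipher with shift 2.
Undoing it on uqrtcpq: u−2=s, q−2=o, r−2=p, t−2=r, c−2=a, p−2=n, q−2=o.

soprano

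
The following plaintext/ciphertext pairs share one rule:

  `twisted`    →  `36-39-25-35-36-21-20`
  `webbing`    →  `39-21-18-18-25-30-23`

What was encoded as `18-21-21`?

bee

t is letter #20 and maps to 36: an offset of 16. Each letter is replaced by its alphabet position (a=1..z=26) + 16.
Undoing it on 18-21-21: 18→(18−16)÷1=2=b, 21→(21−16)÷1=5=e, 21→(21−16)÷1=5=e.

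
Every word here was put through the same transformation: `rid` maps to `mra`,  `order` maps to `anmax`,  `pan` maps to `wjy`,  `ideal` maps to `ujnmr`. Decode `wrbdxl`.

cousin

Read the word backwards and shift each letter +9.
Decoding wrbdxl: shift back: w−9=n, r−9=i, b−9=s, d−9=u, x−9=o, l−9=c → nisuoc; then reverse → cousin.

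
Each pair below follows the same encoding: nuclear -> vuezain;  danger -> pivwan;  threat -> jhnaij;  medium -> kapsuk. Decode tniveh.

n(13)→v(21) and u(20)→u(20) fit y≡11x+8 (mod 26); the inverse of 11 mod 26 is 19. This is an affine cipher: with a=0,…,z=25, each position x becomes (11x+8) mod 26.
Undoing it on tniveh: t(19)→19·(19−8)≡1=b; n(13)→19·(13−8)≡17=r; i(8)→19·(8−8)≡0=a; v(21)→19·(21−8)≡13=n; e(4)→19·(4−8)≡2=c; h(7)→19·(7−8)≡7=h (all mod 26).

branch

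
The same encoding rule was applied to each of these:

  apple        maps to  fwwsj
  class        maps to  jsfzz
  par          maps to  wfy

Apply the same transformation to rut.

yza

The shift depends on letter class: consonant p→w is +7, but vowel a→f is +5. Two shifts are in play — +5 for a/e/i/o/u, +7 for every other letter.
For rut: r(cons)+7=y, u(vowel)+5=z, t(cons)+7=a.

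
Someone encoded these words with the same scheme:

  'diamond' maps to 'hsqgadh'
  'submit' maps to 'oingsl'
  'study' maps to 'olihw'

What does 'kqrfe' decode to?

carve

d(3)→h(7) and i(8)→s(18) fit y≡23x+16 (mod 26); the inverse of 23 mod 26 is 17. Treating letters as 0–25, the rule is x ↦ 23x + 16 (mod 26).
Undoing it on kqrfe: k(10)→17·(10−16)≡2=c; q(16)→17·(16−16)≡0=a; r(17)→17·(17−16)≡17=r; f(5)→17·(5−16)≡21=v; e(4)→17·(4−16)≡4=e (all mod 26).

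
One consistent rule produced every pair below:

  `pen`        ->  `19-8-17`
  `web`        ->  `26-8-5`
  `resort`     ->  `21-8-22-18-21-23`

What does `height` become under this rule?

Each letter is replaced by its alphabet position (a=1..z=26) + 3.
On height: h=8→11, e=5→8, i=9→12, g=7→10, h=8→11, t=20→23.

11-8-12-10-11-23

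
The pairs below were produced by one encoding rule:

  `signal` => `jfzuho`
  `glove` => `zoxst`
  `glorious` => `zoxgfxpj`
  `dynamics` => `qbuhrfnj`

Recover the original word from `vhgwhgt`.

warfare

s(18)→j(9) and i(8)→f(5) fit y≡3x+7 (mod 26); the inverse of 3 mod 26 is 9. Treating letters as 0–25, the rule is x ↦ 3x + 7 (mod 26).
Decoding vhgwhgt: v(21)→9·(21−7)≡22=w; h(7)→9·(7−7)≡0=a; g(6)→9·(6−7)≡17=r; w(22)→9·(22−7)≡5=f; h(7)→9·(7−7)≡0=a; g(6)→9·(6−7)≡17=r; t(19)→9·(19−7)≡4=e (all mod 26).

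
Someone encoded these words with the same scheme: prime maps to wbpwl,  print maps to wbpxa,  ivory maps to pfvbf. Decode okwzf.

Shifts by position in prime: pos 0: p→w (+7), pos 1: r→b (+10), pos 2: i→p (+7), pos 3: m→w (+10) — repeating every 2. It's a Vigenère-style cipher with numeric key [7,10]: position i shifts by key[i mod 2].
Decoding okwzf: o−7=h, k−10=a, w−7=p, z−10=p, f−7=y.

happy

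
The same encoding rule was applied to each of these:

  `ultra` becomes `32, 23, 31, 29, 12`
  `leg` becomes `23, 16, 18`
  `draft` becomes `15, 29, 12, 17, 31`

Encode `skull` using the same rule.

u is letter #21 and maps to 32: an offset of 11. The number is (letter's place in the alphabet, a=1) + 11.
On skull: s=19→30, k=11→22, u=21→32, l=12→23, l=12→23.

30, 22, 32, 23, 23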